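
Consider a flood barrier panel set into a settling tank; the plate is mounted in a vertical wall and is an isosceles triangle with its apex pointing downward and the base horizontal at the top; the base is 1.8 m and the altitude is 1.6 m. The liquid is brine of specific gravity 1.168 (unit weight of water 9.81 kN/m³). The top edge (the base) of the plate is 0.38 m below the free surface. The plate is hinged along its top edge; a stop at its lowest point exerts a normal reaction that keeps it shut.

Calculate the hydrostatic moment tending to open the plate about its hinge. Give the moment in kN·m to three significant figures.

M ≈ 10.4 kN·m

γ = 1.168 × 9.81 = 11.45808 kN/m³.
With the apex down, the centroid sits h/3 = 1.6/3 = 0.533333 m below the base (the top edge), so the centroid depth is h_c = 0.38 + 0.533333 = 0.913333 m.
A = ½ × 1.8 × 1.6 = 1.44 m².
Resultant F = γ·h_c·A = 11.45808 × 0.913333 × 1.44 = 15.0697 kN.
I_c = b·h³/36 = 1.8 × 1.6³/36 = 0.2048 m⁴.
Centre of pressure: y_p = y_c + I_c/(y_c·A) = 0.913333 + 0.2048/(0.913333 × 1.44) = 0.913333 + 0.155718 = 1.06905 m along the plane.
The resultant acts 0.533333 + 0.155718 = 0.689051 m (along the plate) below the hinge at the top edge, so the moment about the hinge is M = F × 0.689051 = 15.0697 × 0.689051 = 10.3838 kN·m.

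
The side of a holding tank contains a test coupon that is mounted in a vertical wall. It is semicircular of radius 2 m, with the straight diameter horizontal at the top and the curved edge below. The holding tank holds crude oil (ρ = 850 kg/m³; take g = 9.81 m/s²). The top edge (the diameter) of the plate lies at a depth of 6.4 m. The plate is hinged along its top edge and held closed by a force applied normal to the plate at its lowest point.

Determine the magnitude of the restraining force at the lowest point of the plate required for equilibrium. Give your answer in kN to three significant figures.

γ = ρg = 850 × 9.81 / 1000 = 8.3385 kN/m³.
The centroid of a semicircle lies 4r/(3π) = 0.848826 m from the diameter, here below the top edge, so the centroid depth is h_c = 6.4 + 0.848826 = 7.24883 m.
A = πr²/2 = π × 2²/2 = 6.28319 m².
Resultant F = γ·h_c·A = 8.3385 × 7.24883 × 6.28319 = 379.783 kN.
I_c = (π/8 − 8/(9π))·r⁴ = 0.109757 × 2⁴ = 1.75611 m⁴.
Centre of pressure: y_p = y_c + I_c/(y_c·A) = 7.24883 + 1.75611/(7.24883 × 6.28319) = 7.24883 + 0.038557 = 7.28739 m along the plane.
The resultant acts 0.848826 + 0.038557 = 0.887383 m (along the plate) below the hinge at the top edge, so the moment about the hinge is M = F × 0.887383 = 379.783 × 0.887383 = 337.013 kN·m.
A normal force at the bottom, 2 m from the hinge, must supply this moment: P = 337.013/2 = 168.506 kN.

P ≈ 169 kN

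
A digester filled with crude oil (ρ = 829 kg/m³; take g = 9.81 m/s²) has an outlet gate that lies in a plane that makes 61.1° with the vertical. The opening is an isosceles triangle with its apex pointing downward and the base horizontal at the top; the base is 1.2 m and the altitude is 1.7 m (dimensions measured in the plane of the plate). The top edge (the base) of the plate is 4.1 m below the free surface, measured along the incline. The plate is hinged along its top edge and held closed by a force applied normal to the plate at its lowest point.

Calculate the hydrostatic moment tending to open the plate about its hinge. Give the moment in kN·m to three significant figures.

M ≈ 11.2 kN·m

γ = ρg = 829 × 9.81 / 1000 = 8.13249 kN/m³.
The plate makes 61.1° with the vertical, i.e. θ = 90° − 61.1° = 28.9° to the horizontal. Measuring y along the incline from the free-surface line, vertical depth h = y·sinθ with sinθ = 0.483282.
With the apex down, the centroid sits h/3 = 1.7/3 = 0.566667 m below the base (the top edge), so y_c = 4.1 + 0.566667 = 4.66667 m and h_c = 4.66667 × 0.483282 = 2.25532 m.
A = ½ × 1.2 × 1.7 = 1.02 m².
Resultant F = γ·h_c·A = 8.13249 × 2.25532 × 1.02 = 18.7082 kN.
I_c = b·h³/36 = 1.2 × 1.7³/36 = 0.163767 m⁴.
Centre of pressure: y_p = y_c + I_c/(y_c·A) = 4.66667 + 0.163767/(4.66667 × 1.02) = 4.66667 + 0.0344048 = 4.70107 m along the plane.
The resultant acts 0.566667 + 0.0344048 = 0.601072 m (along the plate) below the hinge at the top edge, so the moment about the hinge is M = F × 0.601072 = 18.7082 × 0.601072 = 11.245 kN·m.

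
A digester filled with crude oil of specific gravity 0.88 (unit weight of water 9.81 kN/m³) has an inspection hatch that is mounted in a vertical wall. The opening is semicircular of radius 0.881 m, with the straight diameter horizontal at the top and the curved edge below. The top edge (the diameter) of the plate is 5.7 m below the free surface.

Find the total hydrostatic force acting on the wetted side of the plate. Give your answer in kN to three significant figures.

F ≈ 63.9 kN

γ = 0.88 × 9.81 = 8.6328 kN/m³.
The centroid of a semicircle lies 4r/(3π) = 0.373908 m from the diameter, here below the top edge, so the centroid depth is h_c = 5.7 + 0.373908 = 6.07391 m.
A = πr²/2 = π × 0.881²/2 = 1.21919 m².
Resultant F = γ·h_c·A = 8.6328 × 6.07391 × 1.21919 = 63.928 kN.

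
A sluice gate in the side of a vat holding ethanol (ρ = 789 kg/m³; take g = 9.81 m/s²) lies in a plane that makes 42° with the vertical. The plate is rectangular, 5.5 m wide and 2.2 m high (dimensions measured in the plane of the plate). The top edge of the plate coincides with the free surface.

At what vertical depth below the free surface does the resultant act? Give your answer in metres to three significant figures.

γ = ρg = 789 × 9.81 / 1000 = 7.74009 kN/m³.
The plate makes 42° with the vertical, i.e. θ = 90° − 42° = 48° to the horizontal. Measuring y along the incline from the free-surface line, vertical depth h = y·sinθ with sinθ = 0.743145.
The centroid lies 2.2/2 = 1.1 m below the top edge, so y_c = 1.1 m and h_c = 1.1 × 0.743145 = 0.81746 m.
A = 5.5 × 2.2 = 12.1 m².
Resultant F = γ·h_c·A = 7.74009 × 0.81746 × 12.1 = 76.5593 kN.
I_c = b·h³/12 = 5.5 × 2.2³/12 = 4.88033 m⁴.
Centre of pressure: y_p = y_c + I_c/(y_c·A) = 1.1 + 4.88033/(1.1 × 12.1) = 1.1 + 0.366666 = 1.46667 m along the plane.
Vertically, h_p = y_p·sinθ = 1.46667 × 0.743145 = 1.08995 m.

h_p = 1.09 m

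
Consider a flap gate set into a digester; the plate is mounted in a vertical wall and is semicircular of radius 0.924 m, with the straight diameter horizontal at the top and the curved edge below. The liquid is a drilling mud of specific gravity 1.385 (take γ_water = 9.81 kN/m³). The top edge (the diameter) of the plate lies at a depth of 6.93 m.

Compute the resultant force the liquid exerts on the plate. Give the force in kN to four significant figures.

F ≈ 133.4 kN

γ = 1.385 × 9.81 = 13.58685 kN/m³.
The centroid of a semicircle lies 4r/(3π) = 0.392158 m from the diameter, here below the top edge, so the centroid depth is h_c = 6.93 + 0.392158 = 7.32216 m.
A = πr²/2 = π × 0.924²/2 = 1.34111 m².
Resultant F = γ·h_c·A = 13.58685 × 7.32216 × 1.34111 = 133.42 kN.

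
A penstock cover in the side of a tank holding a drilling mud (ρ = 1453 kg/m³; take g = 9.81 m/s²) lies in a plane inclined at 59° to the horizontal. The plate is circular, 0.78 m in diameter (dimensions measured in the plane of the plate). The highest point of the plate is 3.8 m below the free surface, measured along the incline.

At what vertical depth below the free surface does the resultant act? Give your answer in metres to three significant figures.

γ = ρg = 1453 × 9.81 / 1000 = 14.25393 kN/m³.
Let θ = 59° be the plate's angle to the horizontal; measure y along the incline from where the plane meets the free surface. Vertical depth h = y·sinθ with sinθ = 0.857167.
The centroid is at the centre, 0.39 m below the top of the plate, so y_c = 3.8 + 0.39 = 4.19 m and h_c = 4.19 × 0.857167 = 3.59153 m.
A = π(0.39)² = 0.477836 m².
Resultant F = γ·h_c·A = 14.25393 × 3.59153 × 0.477836 = 24.4621 kN.
I_c = πr⁴/4 = π × 0.39⁴/4 = 0.0181697 m⁴.
Centre of pressure: y_p = y_c + I_c/(y_c·A) = 4.19 + 0.0181697/(4.19 × 0.477836) = 4.19 + 0.00907517 = 4.19908 m along the plane.
Vertically, h_p = y_p·sinθ = 4.19908 × 0.857167 = 3.59931 m.

h_p = 3.60 m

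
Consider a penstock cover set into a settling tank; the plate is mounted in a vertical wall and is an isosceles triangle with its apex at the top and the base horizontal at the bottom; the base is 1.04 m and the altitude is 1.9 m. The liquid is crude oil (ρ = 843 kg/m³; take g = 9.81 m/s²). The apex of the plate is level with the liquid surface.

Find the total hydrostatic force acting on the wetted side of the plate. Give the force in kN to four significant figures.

γ = ρg = 843 × 9.81 / 1000 = 8.26983 kN/m³.
With the apex up, the centroid sits 2h/3 = 2 × 1.9/3 = 1.26667 m below the apex, so the centroid depth is h_c = 1.26667 m.
A = ½ × 1.04 × 1.9 = 0.988 m².
Resultant F = γ·h_c·A = 8.26983 × 1.26667 × 0.988 = 10.3494 kN.

F ≈ 10.35 kN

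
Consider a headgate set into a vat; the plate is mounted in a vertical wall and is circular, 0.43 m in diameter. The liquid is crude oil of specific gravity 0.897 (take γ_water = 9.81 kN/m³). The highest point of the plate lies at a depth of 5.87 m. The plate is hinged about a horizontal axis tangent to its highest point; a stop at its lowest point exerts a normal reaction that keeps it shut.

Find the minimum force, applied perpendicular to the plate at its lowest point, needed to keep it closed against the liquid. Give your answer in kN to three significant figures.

γ = 0.897 × 9.81 = 8.79957 kN/m³.
The centroid is at the centre, 0.215 m below the top of the plate, so the centroid depth is h_c = 5.87 + 0.215 = 6.085 m.
A = π(0.215)² = 0.14522 m².
Resultant F = γ·h_c·A = 8.79957 × 6.085 × 0.14522 = 7.77586 kN.
I_c = πr⁴/4 = π × 0.215⁴/4 = 0.0016782 m⁴.
Centre of pressure: y_p = y_c + I_c/(y_c·A) = 6.085 + 0.0016782/(6.085 × 0.14522) = 6.085 + 0.00189914 = 6.0869 m along the plane.
The resultant acts 0.215 + 0.00189914 = 0.216899 m (along the plate) below the hinge at the top edge, so the moment about the hinge is M = F × 0.216899 = 7.77586 × 0.216899 = 1.68658 kN·m.
A normal force at the bottom, 0.43 m from the hinge, must supply this moment: P = 1.68658/0.43 = 3.92228 kN.

P ≈ 3.92 kN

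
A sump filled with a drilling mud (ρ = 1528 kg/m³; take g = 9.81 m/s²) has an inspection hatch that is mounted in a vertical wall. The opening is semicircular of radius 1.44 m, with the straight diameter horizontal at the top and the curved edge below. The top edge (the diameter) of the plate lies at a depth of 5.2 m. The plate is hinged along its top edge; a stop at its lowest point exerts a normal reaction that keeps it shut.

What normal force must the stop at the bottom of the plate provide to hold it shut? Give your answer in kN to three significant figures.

γ = ρg = 1528 × 9.81 / 1000 = 14.98968 kN/m³.
The centroid of a semicircle lies 4r/(3π) = 0.611155 m from the diameter, here below the top edge, so the centroid depth is h_c = 5.2 + 0.611155 = 5.81116 m.
A = πr²/2 = π × 1.44²/2 = 3.2572 m².
Resultant F = γ·h_c·A = 14.98968 × 5.81116 × 3.2572 = 283.726 kN.
I_c = (π/8 − 8/(9π))·r⁴ = 0.109757 × 1.44⁴ = 0.471935 m⁴.
Centre of pressure: y_p = y_c + I_c/(y_c·A) = 5.81116 + 0.471935/(5.81116 × 3.2572) = 5.81116 + 0.024933 = 5.83609 m along the plane.
The resultant acts 0.611155 + 0.024933 = 0.636088 m (along the plate) below the hinge at the top edge, so the moment about the hinge is M = F × 0.636088 = 283.726 × 0.636088 = 180.475 kN·m.
A normal force at the bottom, 1.44 m from the hinge, must supply this moment: P = 180.475/1.44 = 125.33 kN.

P ≈ 125 kN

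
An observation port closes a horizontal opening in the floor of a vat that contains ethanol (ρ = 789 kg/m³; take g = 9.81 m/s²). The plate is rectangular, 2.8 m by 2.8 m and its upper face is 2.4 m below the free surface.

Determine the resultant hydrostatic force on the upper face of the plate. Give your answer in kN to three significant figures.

γ = ρg = 789 × 9.81 / 1000 = 7.74009 kN/m³.
The plate is horizontal, so pressure is uniform at p = γ·h = 7.74009 × 2.4 = 18.5762 kN/m².
A = 2.8 × 2.8 = 7.84 m².
F = p·A = 18.5762 × 7.84 = 145.637 kN.

F ≈ 146 kN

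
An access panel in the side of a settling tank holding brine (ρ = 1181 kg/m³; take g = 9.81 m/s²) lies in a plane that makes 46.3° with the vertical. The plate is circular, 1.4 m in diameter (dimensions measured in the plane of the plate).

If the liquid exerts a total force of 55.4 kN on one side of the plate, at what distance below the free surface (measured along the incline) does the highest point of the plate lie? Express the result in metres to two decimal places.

y_top ≈ 3.80 m

γ = ρg = 1181 × 9.81 / 1000 = 11.58561 kN/m³.
A = π(0.7)² = 1.53938 m².
From F = γ·h_c·A, the centroid depth is h_c = 55.4/(11.58561 × 1.53938) = 3.10631 m.
The plate makes 46.3° with the vertical, i.e. θ = 90° − 46.3° = 43.7° to the horizontal. Measuring y along the incline from the free-surface line, vertical depth h = y·sinθ with sinθ = 0.690882.
Along the incline, y_c = h_c/sinθ = 3.10631/0.690882 = 4.49615 m.
The centroid is at the centre, 0.7 m below the top of the plate, so the highest point sits at y_top = 4.49615 − 0.7 = 3.79615 m along the incline.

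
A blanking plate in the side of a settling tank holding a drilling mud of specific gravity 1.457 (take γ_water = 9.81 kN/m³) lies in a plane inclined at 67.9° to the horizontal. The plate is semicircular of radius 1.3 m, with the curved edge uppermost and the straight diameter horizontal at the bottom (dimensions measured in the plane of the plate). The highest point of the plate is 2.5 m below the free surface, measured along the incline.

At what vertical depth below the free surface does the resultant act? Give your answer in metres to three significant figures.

h_p = 3.04 m

γ = 1.457 × 9.81 = 14.29317 kN/m³.
Let θ = 67.9° be the plate's angle to the horizontal; measure y along the incline from where the plane meets the free surface. Vertical depth h = y·sinθ with sinθ = 0.926529.
The centroid lies 4r/(3π) = 0.551737 m above the diameter, so r − 4r/(3π) = 1.3 − 0.551737 = 0.748263 m below the topmost point, so y_c = 2.5 + 0.748263 = 3.24826 m and h_c = 3.24826 × 0.926529 = 3.00961 m.
A = πr²/2 = π × 1.3²/2 = 2.65465 m².
Resultant F = γ·h_c·A = 14.29317 × 3.00961 × 2.65465 = 114.195 kN.
I_c = (π/8 − 8/(9π))·r⁴ = 0.109757 × 1.3⁴ = 0.313477 m⁴.
Centre of pressure: y_p = y_c + I_c/(y_c·A) = 3.24826 + 0.313477/(3.24826 × 2.65465) = 3.24826 + 0.0363536 = 3.28461 m along the plane.
Vertically, h_p = y_p·sinθ = 3.28461 × 0.926529 = 3.04329 m.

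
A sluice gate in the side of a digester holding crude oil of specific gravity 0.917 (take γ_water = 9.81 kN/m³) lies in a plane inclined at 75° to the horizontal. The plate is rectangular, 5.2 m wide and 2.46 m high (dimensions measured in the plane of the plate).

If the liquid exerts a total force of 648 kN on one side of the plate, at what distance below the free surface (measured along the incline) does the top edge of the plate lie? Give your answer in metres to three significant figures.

y_top ≈ 4.60 m

γ = 0.917 × 9.81 = 8.99577 kN/m³.
A = 5.2 × 2.46 = 12.792 m².
From F = γ·h_c·A, the centroid depth is h_c = 648/(8.99577 × 12.792) = 5.63116 m.
Let θ = 75° be the plate's angle to the horizontal; measure y along the incline from where the plane meets the free surface. Vertical depth h = y·sinθ with sinθ = 0.965926.
Along the incline, y_c = h_c/sinθ = 5.63116/0.965926 = 5.8298 m.
The centroid lies 2.46/2 = 1.23 m below the top edge, so the top edge sits at y_top = 5.8298 − 1.23 = 4.5998 m along the incline.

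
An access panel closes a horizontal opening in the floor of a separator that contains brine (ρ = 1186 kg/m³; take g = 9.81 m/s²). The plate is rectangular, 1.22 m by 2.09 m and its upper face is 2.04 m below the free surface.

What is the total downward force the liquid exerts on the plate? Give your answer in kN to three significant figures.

F ≈ 60.5 kN

γ = ρg = 1186 × 9.81 / 1000 = 11.63466 kN/m³.
The plate is horizontal, so pressure is uniform at p = γ·h = 11.63466 × 2.04 = 23.7347 kN/m².
A = 1.22 × 2.09 = 2.5498 m².
F = p·A = 23.7347 × 2.5498 = 60.5187 kN.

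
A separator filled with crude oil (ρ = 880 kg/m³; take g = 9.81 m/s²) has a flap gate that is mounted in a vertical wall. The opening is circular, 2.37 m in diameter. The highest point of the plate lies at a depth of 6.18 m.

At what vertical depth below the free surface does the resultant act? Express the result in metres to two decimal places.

γ = ρg = 880 × 9.81 / 1000 = 8.6328 kN/m³.
The centroid is at the centre, 1.185 m below the top of the plate, so the centroid depth is h_c = 6.18 + 1.185 = 7.365 m.
A = π(1.185)² = 4.4115 m².
Resultant F = γ·h_c·A = 8.6328 × 7.365 × 4.4115 = 280.486 kN.
I_c = πr⁴/4 = π × 1.185⁴/4 = 1.54869 m⁴.
Centre of pressure: y_p = y_c + I_c/(y_c·A) = 7.365 + 1.54869/(7.365 × 4.4115) = 7.365 + 0.0476656 = 7.41267 m along the plane.

h_p = 7.41 m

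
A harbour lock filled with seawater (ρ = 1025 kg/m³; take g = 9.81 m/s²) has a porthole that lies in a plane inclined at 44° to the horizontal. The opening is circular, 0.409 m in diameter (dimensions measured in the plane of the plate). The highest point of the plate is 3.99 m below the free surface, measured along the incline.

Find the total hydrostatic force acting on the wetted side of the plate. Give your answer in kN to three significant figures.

F ≈ 3.85 kN

γ = ρg = 1025 × 9.81 / 1000 = 10.05525 kN/m³.
Let θ = 44° be the plate's angle to the horizontal; measure y along the incline from where the plane meets the free surface. Vertical depth h = y·sinθ with sinθ = 0.694658.
The centroid is at the centre, 0.2045 m below the top of the plate, so y_c = 3.99 + 0.2045 = 4.1945 m and h_c = 4.1945 × 0.694658 = 2.91374 m.
A = π(0.2045)² = 0.131382 m².
Resultant F = γ·h_c·A = 10.05525 × 2.91374 × 0.131382 = 3.84928 kN.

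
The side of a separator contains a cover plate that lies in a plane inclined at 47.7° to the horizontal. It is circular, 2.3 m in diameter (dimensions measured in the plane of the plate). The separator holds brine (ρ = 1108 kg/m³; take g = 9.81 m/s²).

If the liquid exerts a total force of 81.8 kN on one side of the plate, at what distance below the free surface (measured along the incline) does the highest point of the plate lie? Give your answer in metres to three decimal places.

y_top ≈ 1.299 m

γ = ρg = 1108 × 9.81 / 1000 = 10.86948 kN/m³.
A = π(1.15)² = 4.15476 m².
From F = γ·h_c·A, the centroid depth is h_c = 81.8/(10.86948 × 4.15476) = 1.81133 m.
Let θ = 47.7° be the plate's angle to the horizontal; measure y along the incline from where the plane meets the free surface. Vertical depth h = y·sinθ with sinθ = 0.739631.
Along the incline, y_c = h_c/sinθ = 1.81133/0.739631 = 2.44896 m.
The centroid is at the centre, 1.15 m below the top of the plate, so the highest point sits at y_top = 2.44896 − 1.15 = 1.29896 m along the incline.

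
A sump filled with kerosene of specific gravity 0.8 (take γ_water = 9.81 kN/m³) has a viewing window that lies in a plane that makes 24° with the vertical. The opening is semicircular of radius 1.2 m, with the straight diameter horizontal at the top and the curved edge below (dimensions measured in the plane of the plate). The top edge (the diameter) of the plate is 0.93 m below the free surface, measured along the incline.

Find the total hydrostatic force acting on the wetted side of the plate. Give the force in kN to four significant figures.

F ≈ 23.34 kN

γ = 0.8 × 9.81 = 7.848 kN/m³.
The plate makes 24° with the vertical, i.e. θ = 90° − 24° = 66° to the horizontal. Measuring y along the incline from the free-surface line, vertical depth h = y·sinθ with sinθ = 0.913545.
The centroid of a semicircle lies 4r/(3π) = 0.509296 m from the diameter, here below the top edge, so y_c = 0.93 + 0.509296 = 1.4393 m and h_c = 1.4393 × 0.913545 = 1.31487 m.
A = πr²/2 = π × 1.2²/2 = 2.26195 m².
Resultant F = γ·h_c·A = 7.848 × 1.31487 × 2.26195 = 23.3413 kN.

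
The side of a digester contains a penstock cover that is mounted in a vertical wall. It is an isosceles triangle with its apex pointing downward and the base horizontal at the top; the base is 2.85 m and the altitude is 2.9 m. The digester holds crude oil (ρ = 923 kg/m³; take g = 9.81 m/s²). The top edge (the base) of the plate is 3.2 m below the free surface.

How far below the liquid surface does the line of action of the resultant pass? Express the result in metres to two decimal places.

γ = ρg = 923 × 9.81 / 1000 = 9.05463 kN/m³.
With the apex down, the centroid sits h/3 = 2.9/3 = 0.966667 m below the base (the top edge), so the centroid depth is h_c = 3.2 + 0.966667 = 4.16667 m.
A = ½ × 2.85 × 2.9 = 4.1325 m².
Resultant F = γ·h_c·A = 9.05463 × 4.16667 × 4.1325 = 155.91 kN.
I_c = b·h³/36 = 2.85 × 2.9³/36 = 1.9308 m⁴.
Centre of pressure: y_p = y_c + I_c/(y_c·A) = 4.16667 + 1.9308/(4.16667 × 4.1325) = 4.16667 + 0.112133 = 4.2788 m along the plane.

h_p = 4.28 m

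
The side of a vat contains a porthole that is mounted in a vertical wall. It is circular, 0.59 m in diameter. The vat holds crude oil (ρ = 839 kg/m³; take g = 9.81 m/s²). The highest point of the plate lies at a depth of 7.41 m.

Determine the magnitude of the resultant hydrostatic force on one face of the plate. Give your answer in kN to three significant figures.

γ = ρg = 839 × 9.81 / 1000 = 8.23059 kN/m³.
The centroid is at the centre, 0.295 m below the top of the plate, so the centroid depth is h_c = 7.41 + 0.295 = 7.705 m.
A = π(0.295)² = 0.273397 m².
Resultant F = γ·h_c·A = 8.23059 × 7.705 × 0.273397 = 17.3379 kN.

F ≈ 17.3 kN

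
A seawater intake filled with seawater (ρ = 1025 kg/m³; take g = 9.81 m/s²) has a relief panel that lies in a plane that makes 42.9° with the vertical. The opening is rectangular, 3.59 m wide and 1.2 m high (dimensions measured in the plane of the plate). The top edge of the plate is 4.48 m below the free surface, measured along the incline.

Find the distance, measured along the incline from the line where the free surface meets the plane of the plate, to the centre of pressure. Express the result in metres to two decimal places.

γ = ρg = 1025 × 9.81 / 1000 = 10.05525 kN/m³.
The plate makes 42.9° with the vertical, i.e. θ = 90° − 42.9° = 47.1° to the horizontal. Measuring y along the incline from the free-surface line, vertical depth h = y·sinθ with sinθ = 0.732543.
The centroid lies 1.2/2 = 0.6 m below the top edge, so y_c = 4.48 + 0.6 = 5.08 m and h_c = 5.08 × 0.732543 = 3.72132 m.
A = 3.59 × 1.2 = 4.308 m².
Resultant F = γ·h_c·A = 10.05525 × 3.72132 × 4.308 = 161.2 kN.
I_c = b·h³/12 = 3.59 × 1.2³/12 = 0.51696 m⁴.
Centre of pressure: y_p = y_c + I_c/(y_c·A) = 5.08 + 0.51696/(5.08 × 4.308) = 5.08 + 0.023622 = 5.10362 m along the plane.

y_p = 5.10 m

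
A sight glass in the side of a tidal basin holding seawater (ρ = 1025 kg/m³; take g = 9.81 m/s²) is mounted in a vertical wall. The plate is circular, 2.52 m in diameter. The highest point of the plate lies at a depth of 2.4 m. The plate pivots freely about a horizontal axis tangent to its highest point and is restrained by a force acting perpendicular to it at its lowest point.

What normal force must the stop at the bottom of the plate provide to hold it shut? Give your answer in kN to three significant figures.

γ = ρg = 1025 × 9.81 / 1000 = 10.05525 kN/m³.
The centroid is at the centre, 1.26 m below the top of the plate, so the centroid depth is h_c = 2.4 + 1.26 = 3.66 m.
A = π(1.26)² = 4.98759 m².
Resultant F = γ·h_c·A = 10.05525 × 3.66 × 4.98759 = 183.554 kN.
I_c = πr⁴/4 = π × 1.26⁴/4 = 1.97958 m⁴.
Centre of pressure: y_p = y_c + I_c/(y_c·A) = 3.66 + 1.97958/(3.66 × 4.98759) = 3.66 + 0.108443 = 3.76844 m along the plane.
The resultant acts 1.26 + 0.108443 = 1.36844 m (along the plate) below the hinge at the top edge, so the moment about the hinge is M = F × 1.36844 = 183.554 × 1.36844 = 251.183 kN·m.
A normal force at the bottom, 2.52 m from the hinge, must supply this moment: P = 251.183/2.52 = 99.6758 kN.

P ≈ 99.7 kN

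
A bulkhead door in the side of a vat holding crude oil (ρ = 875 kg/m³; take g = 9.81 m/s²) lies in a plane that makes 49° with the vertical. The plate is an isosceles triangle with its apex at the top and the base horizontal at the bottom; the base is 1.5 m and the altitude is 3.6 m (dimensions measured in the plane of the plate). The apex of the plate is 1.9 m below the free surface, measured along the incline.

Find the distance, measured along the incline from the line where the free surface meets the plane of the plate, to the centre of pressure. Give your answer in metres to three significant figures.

y_p = 4.47 m

γ = ρg = 875 × 9.81 / 1000 = 8.58375 kN/m³.
The plate makes 49° with the vertical, i.e. θ = 90° − 49° = 41° to the horizontal. Measuring y along the incline from the free-surface line, vertical depth h = y·sinθ with sinθ = 0.656059.
With the apex up, the centroid sits 2h/3 = 2 × 3.6/3 = 2.4 m below the apex, so y_c = 1.9 + 2.4 = 4.3 m and h_c = 4.3 × 0.656059 = 2.82105 m.
A = ½ × 1.5 × 3.6 = 2.7 m².
Resultant F = γ·h_c·A = 8.58375 × 2.82105 × 2.7 = 65.381 kN.
I_c = b·h³/36 = 1.5 × 3.6³/36 = 1.944 m⁴.
Centre of pressure: y_p = y_c + I_c/(y_c·A) = 4.3 + 1.944/(4.3 × 2.7) = 4.3 + 0.167442 = 4.46744 m along the plane.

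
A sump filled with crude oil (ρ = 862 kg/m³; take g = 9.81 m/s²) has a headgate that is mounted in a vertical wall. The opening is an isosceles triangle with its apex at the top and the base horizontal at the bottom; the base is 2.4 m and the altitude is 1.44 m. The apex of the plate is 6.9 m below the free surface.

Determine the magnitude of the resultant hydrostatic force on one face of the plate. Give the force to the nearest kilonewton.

γ = ρg = 862 × 9.81 / 1000 = 8.45622 kN/m³.
With the apex up, the centroid sits 2h/3 = 2 × 1.44/3 = 0.96 m below the apex, so the centroid depth is h_c = 6.9 + 0.96 = 7.86 m.
A = ½ × 2.4 × 1.44 = 1.728 m².
Resultant F = γ·h_c·A = 8.45622 × 7.86 × 1.728 = 114.853 kN.

F ≈ 115 kN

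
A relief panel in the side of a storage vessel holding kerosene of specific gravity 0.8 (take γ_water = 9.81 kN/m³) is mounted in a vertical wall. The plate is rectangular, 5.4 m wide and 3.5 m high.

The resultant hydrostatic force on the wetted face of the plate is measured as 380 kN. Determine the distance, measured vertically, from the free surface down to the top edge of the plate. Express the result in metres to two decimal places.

d_top ≈ 0.81 m

γ = 0.8 × 9.81 = 7.848 kN/m³.
A = 5.4 × 3.5 = 18.9 m².
From F = γ·h_c·A, the centroid depth is h_c = 380/(7.848 × 18.9) = 2.5619 m.
The centroid lies 3.5/2 = 1.75 m below the top edge, so the top edge sits at h_top = 2.5619 − 1.75 = 0.8119 m below the surface.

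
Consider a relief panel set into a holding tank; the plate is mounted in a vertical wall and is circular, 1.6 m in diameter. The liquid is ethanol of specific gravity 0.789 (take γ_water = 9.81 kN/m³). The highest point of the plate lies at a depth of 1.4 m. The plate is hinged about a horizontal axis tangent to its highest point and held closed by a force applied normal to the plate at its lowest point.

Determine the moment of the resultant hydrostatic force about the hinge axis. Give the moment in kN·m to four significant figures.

M ≈ 29.88 kN·m

γ = 0.789 × 9.81 = 7.74009 kN/m³.
The centroid is at the centre, 0.8 m below the top of the plate, so the centroid depth is h_c = 1.4 + 0.8 = 2.2 m.
A = π(0.8)² = 2.01062 m².
Resultant F = γ·h_c·A = 7.74009 × 2.2 × 2.01062 = 34.2372 kN.
I_c = πr⁴/4 = π × 0.8⁴/4 = 0.321699 m⁴.
Centre of pressure: y_p = y_c + I_c/(y_c·A) = 2.2 + 0.321699/(2.2 × 2.01062) = 2.2 + 0.0727272 = 2.27273 m along the plane.
The resultant acts 0.8 + 0.0727272 = 0.872727 m (along the plate) below the hinge at the top edge, so the moment about the hinge is M = F × 0.872727 = 34.2372 × 0.872727 = 29.8797 kN·m.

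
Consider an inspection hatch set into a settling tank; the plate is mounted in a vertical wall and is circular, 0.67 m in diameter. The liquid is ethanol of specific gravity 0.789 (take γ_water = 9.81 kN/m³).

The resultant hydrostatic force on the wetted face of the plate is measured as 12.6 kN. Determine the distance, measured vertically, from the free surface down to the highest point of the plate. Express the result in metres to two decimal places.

γ = 0.789 × 9.81 = 7.74009 kN/m³.
A = π(0.335)² = 0.352565 m².
From F = γ·h_c·A, the centroid depth is h_c = 12.6/(7.74009 × 0.352565) = 4.61727 m.
The centroid is at the centre, 0.335 m below the top of the plate, so the highest point sits at h_top = 4.61727 − 0.335 = 4.28227 m below the surface.

d_top ≈ 4.28 m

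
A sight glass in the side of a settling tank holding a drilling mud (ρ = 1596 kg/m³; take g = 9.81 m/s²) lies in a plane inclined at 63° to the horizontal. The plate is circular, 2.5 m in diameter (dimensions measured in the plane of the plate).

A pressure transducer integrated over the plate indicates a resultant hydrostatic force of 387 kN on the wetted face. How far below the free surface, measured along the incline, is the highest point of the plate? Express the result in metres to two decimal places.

y_top ≈ 4.40 m

γ = ρg = 1596 × 9.81 / 1000 = 15.65676 kN/m³.
A = π(1.25)² = 4.90874 m².
From F = γ·h_c·A, the centroid depth is h_c = 387/(15.65676 × 4.90874) = 5.03546 m.
Let θ = 63° be the plate's angle to the horizontal; measure y along the incline from where the plane meets the free surface. Vertical depth h = y·sinθ with sinθ = 0.891007.
Along the incline, y_c = h_c/sinθ = 5.03546/0.891007 = 5.65143 m.
The centroid is at the centre, 1.25 m below the top of the plate, so the highest point sits at y_top = 5.65143 − 1.25 = 4.40143 m along the incline.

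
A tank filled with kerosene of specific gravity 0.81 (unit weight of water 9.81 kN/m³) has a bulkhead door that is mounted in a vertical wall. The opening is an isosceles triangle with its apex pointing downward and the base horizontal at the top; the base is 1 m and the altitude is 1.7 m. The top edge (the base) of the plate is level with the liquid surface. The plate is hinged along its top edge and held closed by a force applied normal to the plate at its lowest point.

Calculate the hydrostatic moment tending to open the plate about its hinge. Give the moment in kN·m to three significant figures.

M ≈ 3.25 kN·m

γ = 0.81 × 9.81 = 7.9461 kN/m³.
With the apex down, the centroid sits h/3 = 1.7/3 = 0.566667 m below the base (the top edge), so the centroid depth is h_c = 0.566667 m.
A = ½ × 1 × 1.7 = 0.85 m².
Resultant F = γ·h_c·A = 7.9461 × 0.566667 × 0.85 = 3.82737 kN.
I_c = b·h³/36 = 1 × 1.7³/36 = 0.136472 m⁴.
Centre of pressure: y_p = y_c + I_c/(y_c·A) = 0.566667 + 0.136472/(0.566667 × 0.85) = 0.566667 + 0.283333 = 0.85 m along the plane.
The resultant acts 0.566667 + 0.283333 = 0.85 m (along the plate) below the hinge at the top edge, so the moment about the hinge is M = F × 0.85 = 3.82737 × 0.85 = 3.25326 kN·m.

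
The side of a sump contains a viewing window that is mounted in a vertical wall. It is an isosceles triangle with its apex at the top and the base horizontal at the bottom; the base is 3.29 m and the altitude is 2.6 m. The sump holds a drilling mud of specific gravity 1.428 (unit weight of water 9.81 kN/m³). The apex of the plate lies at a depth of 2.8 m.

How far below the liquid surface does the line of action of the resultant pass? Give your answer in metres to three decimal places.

γ = 1.428 × 9.81 = 14.00868 kN/m³.
With the apex up, the centroid sits 2h/3 = 2 × 2.6/3 = 1.73333 m below the apex, so the centroid depth is h_c = 2.8 + 1.73333 = 4.53333 m.
A = ½ × 3.29 × 2.6 = 4.277 m².
Resultant F = γ·h_c·A = 14.00868 × 4.53333 × 4.277 = 271.615 kN.
I_c = b·h³/36 = 3.29 × 2.6³/36 = 1.60625 m⁴.
Centre of pressure: y_p = y_c + I_c/(y_c·A) = 4.53333 + 1.60625/(4.53333 × 4.277) = 4.53333 + 0.0828431 = 4.61617 m along the plane.

h_p = 4.616 m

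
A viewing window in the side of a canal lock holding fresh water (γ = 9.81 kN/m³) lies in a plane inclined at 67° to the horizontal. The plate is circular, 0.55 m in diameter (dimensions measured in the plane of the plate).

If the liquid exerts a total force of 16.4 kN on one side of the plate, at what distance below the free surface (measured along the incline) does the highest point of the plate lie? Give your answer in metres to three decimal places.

γ = 9.81 kN/m³.
A = π(0.275)² = 0.237583 m².
From F = γ·h_c·A, the centroid depth is h_c = 16.4/(9.81 × 0.237583) = 7.03655 m.
Let θ = 67° be the plate's angle to the horizontal; measure y along the incline from where the plane meets the free surface. Vertical depth h = y·sinθ with sinθ = 0.920505.
Along the incline, y_c = h_c/sinθ = 7.03655/0.920505 = 7.64423 m.
The centroid is at the centre, 0.275 m below the top of the plate, so the highest point sits at y_top = 7.64423 − 0.275 = 7.36923 m along the incline.

y_top ≈ 7.369 m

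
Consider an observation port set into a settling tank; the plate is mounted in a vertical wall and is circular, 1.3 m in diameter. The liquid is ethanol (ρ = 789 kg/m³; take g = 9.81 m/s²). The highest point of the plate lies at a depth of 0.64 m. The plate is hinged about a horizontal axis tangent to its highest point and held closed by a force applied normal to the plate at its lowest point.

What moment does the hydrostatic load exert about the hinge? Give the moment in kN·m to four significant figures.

M ≈ 9.700 kN·m

γ = ρg = 789 × 9.81 / 1000 = 7.74009 kN/m³.
The centroid is at the centre, 0.65 m below the top of the plate, so the centroid depth is h_c = 0.64 + 0.65 = 1.29 m.
A = π(0.65)² = 1.32732 m².
Resultant F = γ·h_c·A = 7.74009 × 1.29 × 1.32732 = 13.2529 kN.
I_c = πr⁴/4 = π × 0.65⁴/4 = 0.140198 m⁴.
Centre of pressure: y_p = y_c + I_c/(y_c·A) = 1.29 + 0.140198/(1.29 × 1.32732) = 1.29 + 0.0818797 = 1.37188 m along the plane.
The resultant acts 0.65 + 0.0818797 = 0.73188 m (along the plate) below the hinge at the top edge, so the moment about the hinge is M = F × 0.73188 = 13.2529 × 0.73188 = 9.69953 kN·m.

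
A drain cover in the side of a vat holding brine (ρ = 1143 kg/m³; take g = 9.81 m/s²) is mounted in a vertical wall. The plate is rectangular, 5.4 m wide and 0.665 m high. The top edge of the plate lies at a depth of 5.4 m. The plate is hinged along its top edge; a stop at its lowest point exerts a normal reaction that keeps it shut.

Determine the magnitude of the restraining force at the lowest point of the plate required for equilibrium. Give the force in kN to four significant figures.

P ≈ 117.6 kN

γ = ρg = 1143 × 9.81 / 1000 = 11.21283 kN/m³.
The centroid lies 0.665/2 = 0.3325 m below the top edge, so the centroid depth is h_c = 5.4 + 0.3325 = 5.7325 m.
A = 5.4 × 0.665 = 3.591 m².
Resultant F = γ·h_c·A = 11.21283 × 5.7325 × 3.591 = 230.821 kN.
I_c = b·h³/12 = 5.4 × 0.665³/12 = 0.132336 m⁴.
Centre of pressure: y_p = y_c + I_c/(y_c·A) = 5.7325 + 0.132336/(5.7325 × 3.591) = 5.7325 + 0.00642863 = 5.73893 m along the plane.
The resultant acts 0.3325 + 0.00642863 = 0.338929 m (along the plate) below the hinge at the top edge, so the moment about the hinge is M = F × 0.338929 = 230.821 × 0.338929 = 78.2319 kN·m.
A normal force at the bottom, 0.665 m from the hinge, must supply this moment: P = 78.2319/0.665 = 117.642 kN.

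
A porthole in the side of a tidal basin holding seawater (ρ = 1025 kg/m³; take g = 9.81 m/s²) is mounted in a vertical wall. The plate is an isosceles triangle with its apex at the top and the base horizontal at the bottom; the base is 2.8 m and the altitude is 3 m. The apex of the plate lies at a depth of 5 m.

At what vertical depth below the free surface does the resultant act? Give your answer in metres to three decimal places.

h_p = 7.071 m

γ = ρg = 1025 × 9.81 / 1000 = 10.05525 kN/m³.
With the apex up, the centroid sits 2h/3 = 2 × 3/3 = 2 m below the apex, so the centroid depth is h_c = 5 + 2 = 7 m.
A = ½ × 2.8 × 3 = 4.2 m².
Resultant F = γ·h_c·A = 10.05525 × 7 × 4.2 = 295.624 kN.
I_c = b·h³/36 = 2.8 × 3³/36 = 2.1 m⁴.
Centre of pressure: y_p = y_c + I_c/(y_c·A) = 7 + 2.1/(7 × 4.2) = 7 + 0.0714286 = 7.07143 m along the plane.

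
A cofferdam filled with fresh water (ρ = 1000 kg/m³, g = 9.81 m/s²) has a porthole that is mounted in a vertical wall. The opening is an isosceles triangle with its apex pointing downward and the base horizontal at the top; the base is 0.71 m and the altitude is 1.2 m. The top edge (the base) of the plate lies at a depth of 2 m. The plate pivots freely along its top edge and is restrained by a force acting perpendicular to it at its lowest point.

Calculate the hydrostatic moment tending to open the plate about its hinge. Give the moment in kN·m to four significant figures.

M ≈ 4.346 kN·m

γ = ρg = 1000 × 9.81 = 9810 N/m³ = 9.81 kN/m³.
With the apex down, the centroid sits h/3 = 1.2/3 = 0.4 m below the base (the top edge), so the centroid depth is h_c = 2 + 0.4 = 2.4 m.
A = ½ × 0.71 × 1.2 = 0.426 m².
Resultant F = γ·h_c·A = 9.81 × 2.4 × 0.426 = 10.0297 kN.
I_c = b·h³/36 = 0.71 × 1.2³/36 = 0.03408 m⁴.
Centre of pressure: y_p = y_c + I_c/(y_c·A) = 2.4 + 0.03408/(2.4 × 0.426) = 2.4 + 0.0333333 = 2.43333 m along the plane.
The resultant acts 0.4 + 0.0333333 = 0.433333 m (along the plate) below the hinge at the top edge, so the moment about the hinge is M = F × 0.433333 = 10.0297 × 0.433333 = 4.3462 kN·m.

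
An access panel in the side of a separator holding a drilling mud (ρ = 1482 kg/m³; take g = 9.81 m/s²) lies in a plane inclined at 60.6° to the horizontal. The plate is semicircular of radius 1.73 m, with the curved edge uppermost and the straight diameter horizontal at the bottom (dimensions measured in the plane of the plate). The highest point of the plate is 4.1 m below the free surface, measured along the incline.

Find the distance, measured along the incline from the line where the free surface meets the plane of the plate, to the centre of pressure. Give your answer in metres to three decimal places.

γ = ρg = 1482 × 9.81 / 1000 = 14.53842 kN/m³.
Let θ = 60.6° be the plate's angle to the horizontal; measure y along the incline from where the plane meets the free surface. Vertical depth h = y·sinθ with sinθ = 0.871214.
The centroid lies 4r/(3π) = 0.734235 m above the diameter, so r − 4r/(3π) = 1.73 − 0.734235 = 0.995765 m below the topmost point, so y_c = 4.1 + 0.995765 = 5.09577 m and h_c = 5.09577 × 0.871214 = 4.43951 m.
A = πr²/2 = π × 1.73²/2 = 4.70124 m².
Resultant F = γ·h_c·A = 14.53842 × 4.43951 × 4.70124 = 303.434 kN.
I_c = (π/8 − 8/(9π))·r⁴ = 0.109757 × 1.73⁴ = 0.983143 m⁴.
Centre of pressure: y_p = y_c + I_c/(y_c·A) = 5.09577 + 0.983143/(5.09577 × 4.70124) = 5.09577 + 0.0410388 = 5.13681 m along the plane.

y_p = 5.137 m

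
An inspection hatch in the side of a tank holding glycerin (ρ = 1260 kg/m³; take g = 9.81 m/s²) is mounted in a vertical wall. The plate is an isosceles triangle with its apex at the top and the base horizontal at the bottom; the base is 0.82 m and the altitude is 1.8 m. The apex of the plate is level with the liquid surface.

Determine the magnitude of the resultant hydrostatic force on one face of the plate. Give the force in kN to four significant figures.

γ = ρg = 1260 × 9.81 / 1000 = 12.3606 kN/m³.
With the apex up, the centroid sits 2h/3 = 2 × 1.8/3 = 1.2 m below the apex, so the centroid depth is h_c = 1.2 m.
A = ½ × 0.82 × 1.8 = 0.738 m².
Resultant F = γ·h_c·A = 12.3606 × 1.2 × 0.738 = 10.9465 kN.

F ≈ 10.95 kN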